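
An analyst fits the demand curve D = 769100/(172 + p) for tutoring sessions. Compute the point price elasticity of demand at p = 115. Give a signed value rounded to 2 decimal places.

-0.40

dD/dp = −769100/(172 + p)² = -9.33725. At p = 115, D = 2679.79.
Ed = (dD/dp)·(p/D) = (-9.33725) × (115/2679.79) = -0.4006…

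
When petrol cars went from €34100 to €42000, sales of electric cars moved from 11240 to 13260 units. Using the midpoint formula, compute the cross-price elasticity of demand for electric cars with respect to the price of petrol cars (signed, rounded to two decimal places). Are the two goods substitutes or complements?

%ΔQ_{electric cars} = (13260 − 11240)/avg = 2020/12250 = 0.164897…
%ΔP_{petrol cars} = (42000 − 34100)/avg = 7900/38050 = 0.207621…
E_cross = (2020/12250) / (7900/38050) = 0.7942…
E_cross > 0 ⇒ the goods are substitutes.

0.79; substitutes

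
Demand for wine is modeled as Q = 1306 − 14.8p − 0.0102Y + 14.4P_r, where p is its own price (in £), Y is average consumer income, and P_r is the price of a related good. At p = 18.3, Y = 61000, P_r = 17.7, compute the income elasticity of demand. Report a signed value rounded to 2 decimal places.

-0.93

At the given values, Q = 1306 − 14.8(18.3) − 0.0102(61000) + 14.4(17.7) = 667.84.
∂Q/∂Y = -0.0102.
E = (-0.0102) × (61000/667.84) = -0.9316…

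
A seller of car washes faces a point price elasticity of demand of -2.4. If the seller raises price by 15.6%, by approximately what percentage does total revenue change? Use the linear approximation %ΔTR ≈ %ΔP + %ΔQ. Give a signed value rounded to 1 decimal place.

-21.8%

%ΔQ ≈ Ed × %ΔP = (-2.4) × (+15.6%) = -37.4400%
%ΔTR ≈ %ΔP + %ΔQ = (+15.6%) + (-37.4400%) = -21.8400%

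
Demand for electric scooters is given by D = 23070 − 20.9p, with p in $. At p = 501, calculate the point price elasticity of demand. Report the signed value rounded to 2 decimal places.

-0.83

dD/dp = −20.9. At p = 501, D = 23070 − 20.9(501) = 12599.1.
Ed = (dD/dp)·(p/D) = −20.9 × (501/12599.1) = -0.8310…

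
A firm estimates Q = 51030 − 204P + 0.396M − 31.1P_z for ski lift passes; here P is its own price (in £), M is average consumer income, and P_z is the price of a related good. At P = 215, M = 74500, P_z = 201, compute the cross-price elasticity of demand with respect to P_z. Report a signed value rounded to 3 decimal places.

-0.205

At the given values, Q = 51030 − 204(215) + 0.396(74500) − 31.1(201) = 30420.9.
∂Q/∂P_z = -31.1.
E = (-31.1) × (201/30420.9) = -0.20548…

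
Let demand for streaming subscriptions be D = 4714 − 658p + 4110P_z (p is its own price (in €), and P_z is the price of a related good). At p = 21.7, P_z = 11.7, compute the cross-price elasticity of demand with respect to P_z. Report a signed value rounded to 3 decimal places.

1.248

At the given values, D = 4714 − 658(21.7) + 4110(11.7) = 38522.4.
∂D/∂P_z = 4110.
E = (4110) × (11.7/38522.4) = 1.24828…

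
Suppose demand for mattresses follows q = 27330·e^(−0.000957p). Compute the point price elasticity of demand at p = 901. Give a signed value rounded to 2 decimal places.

-0.86

dq/dp = −0.000957·q = -11.0428. At p = 901, q = 11538.9.
Ed = (dq/dp)·(p/q) = (-11.0428) × (901/11538.9) = -0.8622…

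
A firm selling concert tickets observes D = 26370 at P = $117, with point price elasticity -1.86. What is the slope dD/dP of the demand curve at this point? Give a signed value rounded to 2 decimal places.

-419.22

Ed = (dD/dP)·(P/D) ⇒ dD/dP = Ed·D/P = (-1.86)·26370/117 = -419.2153…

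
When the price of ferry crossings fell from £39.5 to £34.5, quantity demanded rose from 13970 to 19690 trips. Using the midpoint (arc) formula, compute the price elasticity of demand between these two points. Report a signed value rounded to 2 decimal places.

-2.52

%ΔQ = (19690 − 13970) / [(13970 + 19690)/2] = 5720/16830 = 0.339869…
%ΔP = (34.5 − 39.5) / [(39.5 + 34.5)/2] = -5/37 = -0.135135…
Arc Ed = %ΔQ / %ΔP = (5720/16830) / (-5/37) = -2.5150…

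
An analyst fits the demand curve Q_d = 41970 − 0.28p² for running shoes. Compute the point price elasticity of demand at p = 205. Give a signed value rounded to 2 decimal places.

-0.78

dQ_d/dp = −2·0.28·p = -114.8. At p = 205, Q_d = 30203.
Ed = (dQ_d/dp)·(p/Q_d) = (-114.8) × (205/30203) = -0.7791…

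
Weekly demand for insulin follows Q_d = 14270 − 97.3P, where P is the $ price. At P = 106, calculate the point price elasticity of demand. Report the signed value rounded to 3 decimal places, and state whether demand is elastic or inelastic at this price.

-2.607; elastic

dQ_d/dP = −97.3. At P = 106, Q_d = 14270 − 97.3(106) = 3956.2.
Ed = (dQ_d/dP)·(P/Q_d) = −97.3 × (106/3956.2) = -2.60699…
|Ed| = 2.607 > 1, so demand is elastic.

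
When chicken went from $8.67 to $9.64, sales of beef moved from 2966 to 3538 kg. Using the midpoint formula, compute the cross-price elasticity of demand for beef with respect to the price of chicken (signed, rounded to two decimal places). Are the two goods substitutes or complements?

1.66; substitutes

%ΔQ_{beef} = (3538 − 2966)/avg = 572/3252 = 0.175891…
%ΔP_{chicken} = (9.64 − 8.67)/avg = 0.97/9.155 = 0.105953…
E_cross = (572/3252) / (0.97/9.155) = 1.6600…
E_cross > 0 ⇒ the goods are substitutes.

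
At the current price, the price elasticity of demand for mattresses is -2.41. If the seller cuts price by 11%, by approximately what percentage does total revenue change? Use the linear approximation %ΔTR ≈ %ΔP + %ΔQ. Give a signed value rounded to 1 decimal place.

%ΔQ ≈ Ed × %ΔP = (-2.41) × (-11%) = +26.5100%
%ΔTR ≈ %ΔP + %ΔQ = (-11%) + (+26.5100%) = +15.5100%

+15.5%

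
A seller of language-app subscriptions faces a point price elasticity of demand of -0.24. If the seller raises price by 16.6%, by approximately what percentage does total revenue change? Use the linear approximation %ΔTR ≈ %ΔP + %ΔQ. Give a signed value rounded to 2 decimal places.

%ΔQ ≈ Ed × %ΔP = (-0.24) × (+16.6%) = -3.9840%
%ΔTR ≈ %ΔP + %ΔQ = (+16.6%) + (-3.9840%) = +12.6160%

+12.62%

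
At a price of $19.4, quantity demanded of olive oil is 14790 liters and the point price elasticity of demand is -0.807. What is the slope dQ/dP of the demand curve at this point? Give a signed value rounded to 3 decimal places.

-615.234

Ed = (dQ/dP)·(P/Q) ⇒ dQ/dP = Ed·Q/P = (-0.807)·14790/19.4 = -615.23350…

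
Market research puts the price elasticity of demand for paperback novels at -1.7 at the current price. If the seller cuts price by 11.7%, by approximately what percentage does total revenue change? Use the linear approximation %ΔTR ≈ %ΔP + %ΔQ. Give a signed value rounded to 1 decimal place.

+8.2%

%ΔQ ≈ Ed × %ΔP = (-1.7) × (-11.7%) = +19.8900%
%ΔTR ≈ %ΔP + %ΔQ = (-11.7%) + (+19.8900%) = +8.1900%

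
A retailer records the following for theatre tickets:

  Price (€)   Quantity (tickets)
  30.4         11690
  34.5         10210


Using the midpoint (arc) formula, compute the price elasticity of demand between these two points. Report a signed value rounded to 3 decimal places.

%ΔQ = (10210 − 11690) / [(11690 + 10210)/2] = -1480/10950 = -0.135159…
%ΔP = (34.5 − 30.4) / [(30.4 + 34.5)/2] = 4.1/32.45 = 0.126348…
Arc Ed = %ΔQ / %ΔP = (-1480/10950) / (4.1/32.45) = -1.06974…

-1.070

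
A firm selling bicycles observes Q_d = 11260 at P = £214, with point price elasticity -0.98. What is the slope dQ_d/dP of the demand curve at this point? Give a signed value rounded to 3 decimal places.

Ed = (dQ_d/dP)·(P/Q_d) ⇒ dQ_d/dP = Ed·Q_d/P = (-0.98)·11260/214 = -51.56448…

-51.564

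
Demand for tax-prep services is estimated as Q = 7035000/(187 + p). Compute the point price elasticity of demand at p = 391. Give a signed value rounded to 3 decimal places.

-0.676

dQ/dp = −7035000/(187 + p)² = -21.0576. At p = 391, Q = 12171.3.
Ed = (dQ/dp)·(p/Q) = (-21.0576) × (391/12171.3) = -0.67647…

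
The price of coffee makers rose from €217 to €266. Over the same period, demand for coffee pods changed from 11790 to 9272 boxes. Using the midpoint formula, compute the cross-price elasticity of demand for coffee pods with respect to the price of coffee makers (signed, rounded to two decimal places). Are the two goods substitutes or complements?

%ΔQ_{coffee pods} = (9272 − 11790)/avg = -2518/10531 = -0.239103…
%ΔP_{coffee makers} = (266 − 217)/avg = 49/241.5 = 0.202898…
E_cross = (-2518/10531) / (49/241.5) = -1.1784…
E_cross < 0 ⇒ the goods are complements.

-1.18; complements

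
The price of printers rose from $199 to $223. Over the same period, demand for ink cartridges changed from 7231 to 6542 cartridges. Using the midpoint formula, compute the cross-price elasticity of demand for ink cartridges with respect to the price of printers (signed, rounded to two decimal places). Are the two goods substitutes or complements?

-0.88; complements

%ΔQ_{ink cartridges} = (6542 − 7231)/avg = -689/6886.5 = -0.100050…
%ΔP_{printers} = (223 − 199)/avg = 24/211 = 0.113744…
E_cross = (-689/6886.5) / (24/211) = -0.8796…
E_cross < 0 ⇒ the goods are complements.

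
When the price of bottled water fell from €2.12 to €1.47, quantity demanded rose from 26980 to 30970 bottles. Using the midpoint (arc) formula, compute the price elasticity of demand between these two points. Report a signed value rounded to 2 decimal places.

%ΔQ = (30970 − 26980) / [(26980 + 30970)/2] = 3990/28975 = 0.137704…
%ΔP = (1.47 − 2.12) / [(2.12 + 1.47)/2] = -0.65/1.795 = -0.362116…
Arc Ed = %ΔQ / %ΔP = (3990/28975) / (-0.65/1.795) = -0.3802…

-0.38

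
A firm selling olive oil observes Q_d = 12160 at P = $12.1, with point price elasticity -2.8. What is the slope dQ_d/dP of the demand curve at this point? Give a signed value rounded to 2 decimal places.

Ed = (dQ_d/dP)·(P/Q_d) ⇒ dQ_d/dP = Ed·Q_d/P = (-2.8)·12160/12.1 = -2813.8842…

-2813.88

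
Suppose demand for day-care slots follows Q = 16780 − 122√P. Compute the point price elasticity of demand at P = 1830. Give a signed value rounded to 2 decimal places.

dQ/dP = −122/(2√P) = -1.42595. At P = 1830, Q = 11561.
Ed = (dQ/dP)·(P/Q) = (-1.42595) × (1830/11561) = -0.2257…

-0.23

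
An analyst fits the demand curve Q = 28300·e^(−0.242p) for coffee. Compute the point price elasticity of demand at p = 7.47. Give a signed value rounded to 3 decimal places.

dQ/dp = −0.242·Q = -1123.34. At p = 7.47, Q = 4641.89.
Ed = (dQ/dp)·(p/Q) = (-1123.34) × (7.47/4641.89) = -1.80774

-1.808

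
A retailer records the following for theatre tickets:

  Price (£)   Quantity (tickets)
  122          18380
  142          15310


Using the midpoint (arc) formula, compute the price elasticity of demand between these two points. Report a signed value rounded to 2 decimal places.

-1.20

%ΔQ = (15310 − 18380) / [(18380 + 15310)/2] = -3070/16845 = -0.182249…
%ΔP = (142 − 122) / [(122 + 142)/2] = 20/132 = 0.151515…
Arc Ed = %ΔQ / %ΔP = (-3070/16845) / (20/132) = -1.2028…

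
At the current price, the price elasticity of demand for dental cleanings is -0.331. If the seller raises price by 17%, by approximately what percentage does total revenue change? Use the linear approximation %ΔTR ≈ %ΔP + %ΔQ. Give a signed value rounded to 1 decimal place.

+11.4%

%ΔQ ≈ Ed × %ΔP = (-0.331) × (+17%) = -5.6270%
%ΔTR ≈ %ΔP + %ΔQ = (+17%) + (-5.6270%) = +11.3730%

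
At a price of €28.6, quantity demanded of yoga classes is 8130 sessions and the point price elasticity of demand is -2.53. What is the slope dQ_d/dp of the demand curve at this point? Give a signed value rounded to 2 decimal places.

Ed = (dQ_d/dp)·(p/Q_d) ⇒ dQ_d/dp = Ed·Q_d/p = (-2.53)·8130/28.6 = -719.1923…

-719.19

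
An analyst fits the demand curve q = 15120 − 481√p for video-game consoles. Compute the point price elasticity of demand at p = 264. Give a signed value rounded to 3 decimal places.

dq/dp = −481/(2√p) = -14.8018. At p = 264, q = 7304.68.
Ed = (dq/dp)·(p/q) = (-14.8018) × (264/7304.68) = -0.53495…

-0.535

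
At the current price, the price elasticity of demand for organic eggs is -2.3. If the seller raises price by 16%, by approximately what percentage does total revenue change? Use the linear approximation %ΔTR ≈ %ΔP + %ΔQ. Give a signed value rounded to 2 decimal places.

-20.80%

%ΔQ ≈ Ed × %ΔP = (-2.3) × (+16%) = -36.8000%
%ΔTR ≈ %ΔP + %ΔQ = (+16%) + (-36.8000%) = -20.8000%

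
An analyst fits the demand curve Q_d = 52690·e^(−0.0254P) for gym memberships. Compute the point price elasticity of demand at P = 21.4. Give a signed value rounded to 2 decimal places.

dQ_d/dP = −0.0254·Q_d = -777.136. At P = 21.4, Q_d = 30595.9.
Ed = (dQ_d/dP)·(P/Q_d) = (-777.136) × (21.4/30595.9) = -0.5435…

-0.54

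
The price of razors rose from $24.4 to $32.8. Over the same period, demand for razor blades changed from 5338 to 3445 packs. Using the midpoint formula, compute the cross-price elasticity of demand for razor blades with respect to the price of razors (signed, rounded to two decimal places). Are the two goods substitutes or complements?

-1.47; complements

%ΔQ_{razor blades} = (3445 − 5338)/avg = -1893/4391.5 = -0.431060…
%ΔP_{razors} = (32.8 − 24.4)/avg = 8.4/28.6 = 0.293706…
E_cross = (-1893/4391.5) / (8.4/28.6) = -1.4676…
E_cross < 0 ⇒ the goods are complements.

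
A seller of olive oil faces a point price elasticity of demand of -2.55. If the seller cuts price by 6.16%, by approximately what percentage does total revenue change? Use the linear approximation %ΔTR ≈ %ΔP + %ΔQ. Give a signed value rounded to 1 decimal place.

+9.5%

%ΔQ ≈ Ed × %ΔP = (-2.55) × (-6.16%) = +15.7080%
%ΔTR ≈ %ΔP + %ΔQ = (-6.16%) + (+15.7080%) = +9.5480%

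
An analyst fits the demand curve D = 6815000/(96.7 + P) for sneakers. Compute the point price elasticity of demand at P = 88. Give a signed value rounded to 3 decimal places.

dD/dP = −6815000/(96.7 + P)² = -199.771. At P = 88, D = 36897.7.
Ed = (dD/dP)·(P/D) = (-199.771) × (88/36897.7) = -0.47644…

-0.476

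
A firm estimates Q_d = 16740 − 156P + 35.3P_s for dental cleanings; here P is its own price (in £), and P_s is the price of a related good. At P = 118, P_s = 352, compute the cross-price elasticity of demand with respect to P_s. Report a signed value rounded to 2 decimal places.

At the given values, Q_d = 16740 − 156(118) + 35.3(352) = 10757.6.
∂Q_d/∂P_s = 35.3.
E = (35.3) × (352/10757.6) = 1.1550…

1.16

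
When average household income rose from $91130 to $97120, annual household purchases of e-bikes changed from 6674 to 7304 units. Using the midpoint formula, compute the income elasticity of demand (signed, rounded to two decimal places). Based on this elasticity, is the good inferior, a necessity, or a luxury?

%ΔQ = (7304 − 6674)/[( 6674 + 7304)/2] = 630/6989 = 0.090141…
%ΔIncome = (97120 − 91130)/[( 91130 + 97120)/2] = 5990/94125 = 0.063638…
E_income = (630/6989) / (5990/94125) = 1.4164…
E_income > 1 ⇒ normal good, luxury.

1.42; luxury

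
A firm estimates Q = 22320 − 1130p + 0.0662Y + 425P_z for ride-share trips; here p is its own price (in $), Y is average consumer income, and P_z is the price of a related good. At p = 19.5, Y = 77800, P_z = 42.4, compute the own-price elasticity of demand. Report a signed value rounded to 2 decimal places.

-0.94

At the given values, Q = 22320 − 1130(19.5) + 0.0662(77800) + 425(42.4) = 23455.36.
∂Q/∂p = −1130.
E = (-1130) × (19.5/23455.36) = -0.9394…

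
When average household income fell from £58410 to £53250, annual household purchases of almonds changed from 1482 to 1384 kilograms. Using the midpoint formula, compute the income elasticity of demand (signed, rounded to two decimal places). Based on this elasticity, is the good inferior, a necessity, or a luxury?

0.74; necessity

%ΔQ = (1384 − 1482)/[( 1482 + 1384)/2] = -98/1433 = -0.068387…
%ΔIncome = (53250 − 58410)/[( 58410 + 53250)/2] = -5160/55830 = -0.092423…
E_income = (-98/1433) / (-5160/55830) = 0.7399…
0 < E_income < 1 ⇒ normal good, necessity.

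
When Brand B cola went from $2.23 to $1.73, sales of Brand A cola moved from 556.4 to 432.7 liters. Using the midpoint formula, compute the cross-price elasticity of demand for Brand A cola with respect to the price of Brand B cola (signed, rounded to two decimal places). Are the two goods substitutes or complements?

0.99; substitutes

%ΔQ_{Brand A cola} = (432.7 − 556.4)/avg = -123.7/494.55 = -0.250126…
%ΔP_{Brand B cola} = (1.73 − 2.23)/avg = -0.5/1.98 = -0.252525…
E_cross = (-123.7/494.55) / (-0.5/1.98) = 0.9905…
E_cross > 0 ⇒ the goods are substitutes.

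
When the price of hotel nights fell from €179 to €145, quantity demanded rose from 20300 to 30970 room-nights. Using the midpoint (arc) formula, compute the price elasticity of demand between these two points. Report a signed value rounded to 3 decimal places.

-1.983

%ΔQ = (30970 − 20300) / [(20300 + 30970)/2] = 10670/25635 = 0.416227…
%ΔP = (145 − 179) / [(179 + 145)/2] = -34/162 = -0.209876…
Arc Ed = %ΔQ / %ΔP = (10670/25635) / (-34/162) = -1.98320…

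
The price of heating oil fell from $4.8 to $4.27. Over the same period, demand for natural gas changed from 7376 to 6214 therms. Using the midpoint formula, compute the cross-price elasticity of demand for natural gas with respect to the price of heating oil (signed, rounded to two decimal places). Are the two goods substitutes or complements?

1.46; substitutes

%ΔQ_{natural gas} = (6214 − 7376)/avg = -1162/6795 = -0.171008…
%ΔP_{heating oil} = (4.27 − 4.8)/avg = -0.53/4.535 = -0.116868…
E_cross = (-1162/6795) / (-0.53/4.535) = 1.4632…
E_cross > 0 ⇒ the goods are substitutes.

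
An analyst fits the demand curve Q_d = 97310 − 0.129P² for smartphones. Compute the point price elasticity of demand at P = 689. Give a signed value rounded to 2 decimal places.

-3.40

dQ_d/dP = −2·0.129·P = -177.762. At P = 689, Q_d = 36070.991.
Ed = (dQ_d/dP)·(P/Q_d) = (-177.762) × (689/36070.991) = -3.3954…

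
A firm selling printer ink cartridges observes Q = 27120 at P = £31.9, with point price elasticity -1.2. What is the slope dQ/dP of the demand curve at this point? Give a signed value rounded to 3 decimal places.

-1020.188

Ed = (dQ/dP)·(P/Q) ⇒ dQ/dP = Ed·Q/P = (-1.2)·27120/31.9 = -1020.18808…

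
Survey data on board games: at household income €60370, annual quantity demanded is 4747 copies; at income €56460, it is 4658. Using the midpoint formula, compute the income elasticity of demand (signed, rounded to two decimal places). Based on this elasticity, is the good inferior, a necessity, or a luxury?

%ΔQ = (4658 − 4747)/[( 4747 + 4658)/2] = -89/4702.5 = -0.018926…
%ΔIncome = (56460 − 60370)/[( 60370 + 56460)/2] = -3910/58415 = -0.066934…
E_income = (-89/4702.5) / (-3910/58415) = 0.2827…
0 < E_income < 1 ⇒ normal good, necessity.

0.28; necessity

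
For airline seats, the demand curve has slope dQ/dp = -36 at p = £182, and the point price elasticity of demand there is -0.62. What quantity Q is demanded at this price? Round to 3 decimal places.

10567.742

Ed = (dQ/dp)·(p/Q) ⇒ Q = (dQ/dp)·p/Ed = (-36)·182/(-0.62) = 10567.74193…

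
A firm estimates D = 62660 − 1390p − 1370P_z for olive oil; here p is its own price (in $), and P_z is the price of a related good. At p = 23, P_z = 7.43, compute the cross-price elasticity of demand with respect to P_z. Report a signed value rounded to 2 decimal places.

-0.50

At the given values, D = 62660 − 1390(23) − 1370(7.43) = 20510.9.
∂D/∂P_z = -1370.
E = (-1370) × (7.43/20510.9) = -0.4962…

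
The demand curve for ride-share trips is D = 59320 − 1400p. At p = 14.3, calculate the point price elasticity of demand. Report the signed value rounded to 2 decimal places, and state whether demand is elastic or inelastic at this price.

dD/dp = −1400. At p = 14.3, D = 59320 − 1400(14.3) = 39300.
Ed = (dD/dp)·(p/D) = −1400 × (14.3/39300) = -0.5094…
|Ed| = 0.51 < 1, so demand is inelastic.

-0.51; inelastic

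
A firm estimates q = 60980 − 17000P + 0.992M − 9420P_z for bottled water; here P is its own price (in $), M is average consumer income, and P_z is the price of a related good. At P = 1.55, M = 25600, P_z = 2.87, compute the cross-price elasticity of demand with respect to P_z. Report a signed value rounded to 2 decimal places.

At the given values, q = 60980 − 17000(1.55) + 0.992(25600) − 9420(2.87) = 32989.8.
∂q/∂P_z = -9420.
E = (-9420) × (2.87/32989.8) = -0.8195…

-0.82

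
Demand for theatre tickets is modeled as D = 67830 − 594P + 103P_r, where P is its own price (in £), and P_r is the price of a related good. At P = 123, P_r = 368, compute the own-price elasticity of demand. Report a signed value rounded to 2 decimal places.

-2.24

At the given values, D = 67830 − 594(123) + 103(368) = 32672.
∂D/∂P = −594.
E = (-594) × (123/32672) = -2.2362…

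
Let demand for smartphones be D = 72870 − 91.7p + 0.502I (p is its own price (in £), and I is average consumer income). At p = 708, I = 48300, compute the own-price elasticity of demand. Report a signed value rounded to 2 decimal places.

At the given values, D = 72870 − 91.7(708) + 0.502(48300) = 32193.
∂D/∂p = −91.7.
E = (-91.7) × (708/32193) = -2.0166…

-2.02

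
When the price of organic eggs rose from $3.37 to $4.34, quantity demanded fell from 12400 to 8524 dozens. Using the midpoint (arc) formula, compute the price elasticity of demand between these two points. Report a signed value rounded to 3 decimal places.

-1.472

%ΔQ = (8524 − 12400) / [(12400 + 8524)/2] = -3876/10462 = -0.370483…
%ΔP = (4.34 − 3.37) / [(3.37 + 4.34)/2] = 0.97/3.855 = 0.251621…
Arc Ed = %ΔQ / %ΔP = (-3876/10462) / (0.97/3.855) = -1.47238…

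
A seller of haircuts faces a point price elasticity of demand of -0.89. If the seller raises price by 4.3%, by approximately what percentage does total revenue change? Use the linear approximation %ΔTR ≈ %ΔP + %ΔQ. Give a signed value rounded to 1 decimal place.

%ΔQ ≈ Ed × %ΔP = (-0.89) × (+4.3%) = -3.8270%
%ΔTR ≈ %ΔP + %ΔQ = (+4.3%) + (-3.8270%) = +0.4730%

+0.5%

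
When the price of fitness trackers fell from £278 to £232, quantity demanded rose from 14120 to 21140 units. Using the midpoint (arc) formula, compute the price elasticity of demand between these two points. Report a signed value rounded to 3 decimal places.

%ΔQ = (21140 − 14120) / [(14120 + 21140)/2] = 7020/17630 = 0.398184…
%ΔP = (232 − 278) / [(278 + 232)/2] = -46/255 = -0.180392…
Arc Ed = %ΔQ / %ΔP = (7020/17630) / (-46/255) = -2.20732…

-2.207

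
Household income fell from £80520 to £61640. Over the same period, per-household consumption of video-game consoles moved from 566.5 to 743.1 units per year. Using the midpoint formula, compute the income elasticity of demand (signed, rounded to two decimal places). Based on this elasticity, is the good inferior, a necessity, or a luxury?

-1.02; inferior

%ΔQ = (743.1 − 566.5)/[( 566.5 + 743.1)/2] = 176.6/654.8 = 0.269700…
%ΔIncome = (61640 − 80520)/[( 80520 + 61640)/2] = -18880/71080 = -0.265616…
E_income = (176.6/654.8) / (-18880/71080) = -1.0153…
E_income < 0 ⇒ inferior good.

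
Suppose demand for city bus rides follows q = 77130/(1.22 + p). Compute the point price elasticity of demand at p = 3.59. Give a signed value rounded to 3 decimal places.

-0.746

dq/dp = −77130/(1.22 + p)² = -3333.75. At p = 3.59, q = 16035.3.
Ed = (dq/dp)·(p/q) = (-3333.75) × (3.59/16035.3) = -0.74636…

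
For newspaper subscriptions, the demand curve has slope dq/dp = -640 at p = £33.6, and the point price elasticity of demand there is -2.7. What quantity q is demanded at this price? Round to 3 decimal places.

7964.444

Ed = (dq/dp)·(p/q) ⇒ q = (dq/dp)·p/Ed = (-640)·33.6/(-2.7) = 7964.44444…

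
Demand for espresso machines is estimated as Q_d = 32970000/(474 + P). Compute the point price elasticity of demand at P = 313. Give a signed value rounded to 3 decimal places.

-0.398

dQ_d/dP = −32970000/(474 + P)² = -53.2316. At P = 313, Q_d = 41893.3.
Ed = (dQ_d/dP)·(P/Q_d) = (-53.2316) × (313/41893.3) = -0.39771…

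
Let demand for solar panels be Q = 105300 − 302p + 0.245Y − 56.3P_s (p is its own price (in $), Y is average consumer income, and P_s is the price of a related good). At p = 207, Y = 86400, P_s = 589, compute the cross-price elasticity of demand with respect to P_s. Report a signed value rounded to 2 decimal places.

At the given values, Q = 105300 − 302(207) + 0.245(86400) − 56.3(589) = 30793.3.
∂Q/∂P_s = -56.3.
E = (-56.3) × (589/30793.3) = -1.0768…

-1.08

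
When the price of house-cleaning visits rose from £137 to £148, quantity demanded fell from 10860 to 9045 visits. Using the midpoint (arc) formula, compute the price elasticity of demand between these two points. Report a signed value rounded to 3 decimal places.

%ΔQ = (9045 − 10860) / [(10860 + 9045)/2] = -1815/9952.5 = -0.182366…
%ΔP = (148 − 137) / [(137 + 148)/2] = 11/142.5 = 0.077192…
Arc Ed = %ΔQ / %ΔP = (-1815/9952.5) / (11/142.5) = -2.36247…

-2.362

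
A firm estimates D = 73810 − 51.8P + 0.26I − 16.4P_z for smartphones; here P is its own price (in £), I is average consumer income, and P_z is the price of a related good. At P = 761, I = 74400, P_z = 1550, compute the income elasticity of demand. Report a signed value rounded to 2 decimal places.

0.68

At the given values, D = 73810 − 51.8(761) + 0.26(74400) − 16.4(1550) = 28314.2.
∂D/∂I = 0.26.
E = (0.26) × (74400/28314.2) = 0.6831…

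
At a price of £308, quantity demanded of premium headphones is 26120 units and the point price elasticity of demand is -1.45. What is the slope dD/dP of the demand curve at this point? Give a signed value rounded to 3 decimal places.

-122.968

Ed = (dD/dP)·(P/D) ⇒ dD/dP = Ed·D/P = (-1.45)·26120/308 = -122.96753…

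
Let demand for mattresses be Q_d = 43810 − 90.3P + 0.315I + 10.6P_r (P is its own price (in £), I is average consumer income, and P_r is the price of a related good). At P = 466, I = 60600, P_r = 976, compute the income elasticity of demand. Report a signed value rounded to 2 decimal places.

0.61

At the given values, Q_d = 43810 − 90.3(466) + 0.315(60600) + 10.6(976) = 31164.8.
∂Q_d/∂I = 0.315.
E = (0.315) × (60600/31164.8) = 0.6125…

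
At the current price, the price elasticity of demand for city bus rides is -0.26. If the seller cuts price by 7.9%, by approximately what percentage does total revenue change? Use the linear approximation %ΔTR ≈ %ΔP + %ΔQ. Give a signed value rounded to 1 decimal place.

-5.8%

%ΔQ ≈ Ed × %ΔP = (-0.26) × (-7.9%) = +2.0540%
%ΔTR ≈ %ΔP + %ΔQ = (-7.9%) + (+2.0540%) = -5.8460%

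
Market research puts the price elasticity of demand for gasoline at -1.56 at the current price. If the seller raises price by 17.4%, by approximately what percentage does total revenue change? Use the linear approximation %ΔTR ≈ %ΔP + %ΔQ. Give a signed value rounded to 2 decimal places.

-9.74%

%ΔQ ≈ Ed × %ΔP = (-1.56) × (+17.4%) = -27.1440%
%ΔTR ≈ %ΔP + %ΔQ = (+17.4%) + (-27.1440%) = -9.7440%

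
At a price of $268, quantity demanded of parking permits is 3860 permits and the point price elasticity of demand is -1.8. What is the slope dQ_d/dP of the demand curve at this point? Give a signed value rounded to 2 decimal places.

-25.93

Ed = (dQ_d/dP)·(P/Q_d) ⇒ dQ_d/dP = Ed·Q_d/P = (-1.8)·3860/268 = -25.9253…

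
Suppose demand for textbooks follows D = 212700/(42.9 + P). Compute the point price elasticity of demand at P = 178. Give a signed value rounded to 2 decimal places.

-0.81

dD/dP = −212700/(42.9 + P)² = -4.35889. At P = 178, D = 962.879.
Ed = (dD/dP)·(P/D) = (-4.35889) × (178/962.879) = -0.8057…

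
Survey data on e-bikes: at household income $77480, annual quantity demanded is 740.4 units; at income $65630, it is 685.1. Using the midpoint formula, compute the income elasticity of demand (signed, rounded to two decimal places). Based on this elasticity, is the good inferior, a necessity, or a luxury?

%ΔQ = (685.1 − 740.4)/[( 740.4 + 685.1)/2] = -55.3/712.75 = -0.077586…
%ΔIncome = (65630 − 77480)/[( 77480 + 65630)/2] = -11850/71555 = -0.165606…
E_income = (-55.3/712.75) / (-11850/71555) = 0.4684…
0 < E_income < 1 ⇒ normal good, necessity.

0.47; necessity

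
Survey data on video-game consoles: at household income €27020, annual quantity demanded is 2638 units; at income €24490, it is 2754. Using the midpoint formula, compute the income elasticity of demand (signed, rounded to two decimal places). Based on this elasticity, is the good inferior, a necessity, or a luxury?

%ΔQ = (2754 − 2638)/[( 2638 + 2754)/2] = 116/2696 = 0.043026…
%ΔIncome = (24490 − 27020)/[( 27020 + 24490)/2] = -2530/25755 = -0.098233…
E_income = (116/2696) / (-2530/25755) = -0.4380…
E_income < 0 ⇒ inferior good.

-0.44; inferior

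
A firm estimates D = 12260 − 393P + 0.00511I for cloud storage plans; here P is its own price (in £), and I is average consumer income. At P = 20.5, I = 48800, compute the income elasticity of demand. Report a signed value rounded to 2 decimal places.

At the given values, D = 12260 − 393(20.5) + 0.00511(48800) = 4452.868.
∂D/∂I = 0.00511.
E = (0.00511) × (48800/4452.868) = 0.0560…

0.06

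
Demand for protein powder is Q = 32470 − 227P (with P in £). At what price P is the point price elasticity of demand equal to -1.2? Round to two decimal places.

78.02

Ed = −227P/(32470 − 227P). Set this equal to -1.2:
227P = 1.2·(32470 − 227P) ⇒ 227P(1 + 1.2) = 1.2·32470
P = 1.2·32470 / (227·2.2) = 78.0216…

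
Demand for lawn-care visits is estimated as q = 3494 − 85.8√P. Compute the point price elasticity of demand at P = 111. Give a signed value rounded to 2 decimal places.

-0.17

dq/dP = −85.8/(2√P) = -4.07189. At P = 111, q = 2590.04.
Ed = (dq/dP)·(P/q) = (-4.07189) × (111/2590.04) = -0.1745…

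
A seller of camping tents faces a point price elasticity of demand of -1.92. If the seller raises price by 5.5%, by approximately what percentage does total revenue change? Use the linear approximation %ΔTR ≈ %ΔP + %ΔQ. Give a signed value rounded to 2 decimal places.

%ΔQ ≈ Ed × %ΔP = (-1.92) × (+5.5%) = -10.5600%
%ΔTR ≈ %ΔP + %ΔQ = (+5.5%) + (-10.5600%) = -5.0600%

-5.06%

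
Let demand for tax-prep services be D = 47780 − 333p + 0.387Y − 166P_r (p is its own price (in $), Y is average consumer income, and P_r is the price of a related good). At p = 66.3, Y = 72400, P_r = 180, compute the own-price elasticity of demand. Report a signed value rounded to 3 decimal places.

At the given values, D = 47780 − 333(66.3) + 0.387(72400) − 166(180) = 23840.9.
∂D/∂p = −333.
E = (-333) × (66.3/23840.9) = -0.92605…

-0.926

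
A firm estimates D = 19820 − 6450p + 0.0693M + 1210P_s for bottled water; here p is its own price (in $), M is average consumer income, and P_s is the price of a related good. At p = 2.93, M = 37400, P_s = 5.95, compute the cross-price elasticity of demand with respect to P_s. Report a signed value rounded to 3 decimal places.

At the given values, D = 19820 − 6450(2.93) + 0.0693(37400) + 1210(5.95) = 10712.82.
∂D/∂P_s = 1210.
E = (1210) × (5.95/10712.82) = 0.67204…

0.672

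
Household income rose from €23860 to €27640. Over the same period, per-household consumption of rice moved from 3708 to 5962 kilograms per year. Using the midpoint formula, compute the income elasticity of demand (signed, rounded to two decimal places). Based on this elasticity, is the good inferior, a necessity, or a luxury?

3.18; luxury

%ΔQ = (5962 − 3708)/[( 3708 + 5962)/2] = 2254/4835 = 0.466184…
%ΔIncome = (27640 − 23860)/[( 23860 + 27640)/2] = 3780/25750 = 0.146796…
E_income = (2254/4835) / (3780/25750) = 3.1757…
E_income > 1 ⇒ normal good, luxury.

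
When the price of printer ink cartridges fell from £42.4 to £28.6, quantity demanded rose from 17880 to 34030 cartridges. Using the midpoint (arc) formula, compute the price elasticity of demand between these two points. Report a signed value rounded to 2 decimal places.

-1.60

%ΔQ = (34030 − 17880) / [(17880 + 34030)/2] = 16150/25955 = 0.622230…
%ΔP = (28.6 − 42.4) / [(42.4 + 28.6)/2] = -13.8/35.5 = -0.388732…
Arc Ed = %ΔQ / %ΔP = (16150/25955) / (-13.8/35.5) = -1.6006…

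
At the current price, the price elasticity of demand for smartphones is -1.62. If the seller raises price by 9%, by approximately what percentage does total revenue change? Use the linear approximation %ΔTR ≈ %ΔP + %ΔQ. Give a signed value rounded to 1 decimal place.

%ΔQ ≈ Ed × %ΔP = (-1.62) × (+9%) = -14.5800%
%ΔTR ≈ %ΔP + %ΔQ = (+9%) + (-14.5800%) = -5.5800%

-5.6%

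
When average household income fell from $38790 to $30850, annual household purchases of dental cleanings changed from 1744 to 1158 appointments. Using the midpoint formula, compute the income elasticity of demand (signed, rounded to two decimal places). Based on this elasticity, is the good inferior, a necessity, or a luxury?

1.77; luxury

%ΔQ = (1158 − 1744)/[( 1744 + 1158)/2] = -586/1451 = -0.403859…
%ΔIncome = (30850 − 38790)/[( 38790 + 30850)/2] = -7940/34820 = -0.228029…
E_income = (-586/1451) / (-7940/34820) = 1.7710…
E_income > 1 ⇒ normal good, luxury.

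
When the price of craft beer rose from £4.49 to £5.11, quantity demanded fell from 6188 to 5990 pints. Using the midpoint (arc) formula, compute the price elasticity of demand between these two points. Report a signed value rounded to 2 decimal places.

%ΔQ = (5990 − 6188) / [(6188 + 5990)/2] = -198/6089 = -0.032517…
%ΔP = (5.11 − 4.49) / [(4.49 + 5.11)/2] = 0.62/4.8 = 0.129166…
Arc Ed = %ΔQ / %ΔP = (-198/6089) / (0.62/4.8) = -0.2517…

-0.25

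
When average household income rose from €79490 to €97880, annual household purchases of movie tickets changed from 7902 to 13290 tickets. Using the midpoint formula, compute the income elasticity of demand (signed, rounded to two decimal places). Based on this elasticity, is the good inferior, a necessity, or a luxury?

%ΔQ = (13290 − 7902)/[( 7902 + 13290)/2] = 5388/10596 = 0.508493…
%ΔIncome = (97880 − 79490)/[( 79490 + 97880)/2] = 18390/88685 = 0.207363…
E_income = (5388/10596) / (18390/88685) = 2.4521…
E_income > 1 ⇒ normal good, luxury.

2.45; luxury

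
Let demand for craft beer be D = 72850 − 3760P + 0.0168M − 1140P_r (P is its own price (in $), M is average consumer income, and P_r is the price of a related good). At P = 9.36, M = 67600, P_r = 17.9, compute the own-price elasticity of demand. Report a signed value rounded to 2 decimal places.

-1.91

At the given values, D = 72850 − 3760(9.36) + 0.0168(67600) − 1140(17.9) = 18386.08.
∂D/∂P = −3760.
E = (-3760) × (9.36/18386.08) = -1.9141…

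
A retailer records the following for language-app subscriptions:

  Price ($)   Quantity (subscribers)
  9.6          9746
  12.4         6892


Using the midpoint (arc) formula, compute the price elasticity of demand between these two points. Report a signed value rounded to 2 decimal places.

-1.35

%ΔQ = (6892 − 9746) / [(9746 + 6892)/2] = -2854/8319 = -0.343070…
%ΔP = (12.4 − 9.6) / [(9.6 + 12.4)/2] = 2.8/11 = 0.254545…
Arc Ed = %ΔQ / %ΔP = (-2854/8319) / (2.8/11) = -1.3477…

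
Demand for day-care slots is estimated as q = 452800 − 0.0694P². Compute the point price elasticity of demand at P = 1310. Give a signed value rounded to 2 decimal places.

dq/dP = −2·0.0694·P = -181.828. At P = 1310, q = 333702.66.
Ed = (dq/dP)·(P/q) = (-181.828) × (1310/333702.66) = -0.7137…

-0.71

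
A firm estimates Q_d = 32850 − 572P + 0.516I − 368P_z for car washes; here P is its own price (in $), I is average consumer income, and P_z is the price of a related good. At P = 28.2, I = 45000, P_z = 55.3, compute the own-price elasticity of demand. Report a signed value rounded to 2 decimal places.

-0.82

At the given values, Q_d = 32850 − 572(28.2) + 0.516(45000) − 368(55.3) = 19589.2.
∂Q_d/∂P = −572.
E = (-572) × (28.2/19589.2) = -0.8234…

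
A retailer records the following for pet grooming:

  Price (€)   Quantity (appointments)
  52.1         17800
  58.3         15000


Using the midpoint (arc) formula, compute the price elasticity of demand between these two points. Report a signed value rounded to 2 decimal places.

-1.52

%ΔQ = (15000 − 17800) / [(17800 + 15000)/2] = -2800/16400 = -0.170731…
%ΔP = (58.3 − 52.1) / [(52.1 + 58.3)/2] = 6.2/55.2 = 0.112318…
Arc Ed = %ΔQ / %ΔP = (-2800/16400) / (6.2/55.2) = -1.5200…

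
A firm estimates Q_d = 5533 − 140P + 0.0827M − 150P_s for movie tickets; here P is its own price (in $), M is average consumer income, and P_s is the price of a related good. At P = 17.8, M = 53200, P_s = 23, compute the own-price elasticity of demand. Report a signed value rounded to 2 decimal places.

At the given values, Q_d = 5533 − 140(17.8) + 0.0827(53200) − 150(23) = 3990.64.
∂Q_d/∂P = −140.
E = (-140) × (17.8/3990.64) = -0.6244…

-0.62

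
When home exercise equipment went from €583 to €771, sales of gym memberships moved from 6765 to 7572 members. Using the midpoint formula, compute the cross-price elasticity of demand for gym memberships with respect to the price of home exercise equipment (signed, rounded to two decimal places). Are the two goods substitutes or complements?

0.41; substitutes

%ΔQ_{gym memberships} = (7572 − 6765)/avg = 807/7168.5 = 0.112575…
%ΔP_{home exercise equipment} = (771 − 583)/avg = 188/677 = 0.277695…
E_cross = (807/7168.5) / (188/677) = 0.4053…
E_cross > 0 ⇒ the goods are substitutes.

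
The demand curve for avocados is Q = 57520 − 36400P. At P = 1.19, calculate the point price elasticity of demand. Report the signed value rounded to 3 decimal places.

dQ/dP = −36400. At P = 1.19, Q = 57520 − 36400(1.19) = 14204.
Ed = (dQ/dP)·(P/Q) = −36400 × (1.19/14204) = -3.04956…

-3.050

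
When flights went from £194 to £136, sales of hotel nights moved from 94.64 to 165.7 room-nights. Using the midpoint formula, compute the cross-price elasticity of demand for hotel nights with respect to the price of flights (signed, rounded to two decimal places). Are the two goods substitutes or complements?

-1.55; complements

%ΔQ_{hotel nights} = (165.7 − 94.64)/avg = 71.06/130.17 = 0.545901…
%ΔP_{flights} = (136 − 194)/avg = -58/165 = -0.351515…
E_cross = (71.06/130.17) / (-58/165) = -1.5529…
E_cross < 0 ⇒ the goods are complements.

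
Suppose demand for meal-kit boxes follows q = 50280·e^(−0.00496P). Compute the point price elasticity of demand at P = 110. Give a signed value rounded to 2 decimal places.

dq/dP = −0.00496·q = -144.519. At P = 110, q = 29137.
Ed = (dq/dP)·(P/q) = (-144.519) × (110/29137) = -0.5456

-0.55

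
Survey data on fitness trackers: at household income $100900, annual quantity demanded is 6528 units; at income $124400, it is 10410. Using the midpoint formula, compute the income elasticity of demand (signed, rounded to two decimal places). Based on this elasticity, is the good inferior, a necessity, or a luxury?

%ΔQ = (10410 − 6528)/[( 6528 + 10410)/2] = 3882/8469 = 0.458377…
%ΔIncome = (124400 − 100900)/[( 100900 + 124400)/2] = 23500/112650 = 0.208610…
E_income = (3882/8469) / (23500/112650) = 2.1972…
E_income > 1 ⇒ normal good, luxury.

2.20; luxury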